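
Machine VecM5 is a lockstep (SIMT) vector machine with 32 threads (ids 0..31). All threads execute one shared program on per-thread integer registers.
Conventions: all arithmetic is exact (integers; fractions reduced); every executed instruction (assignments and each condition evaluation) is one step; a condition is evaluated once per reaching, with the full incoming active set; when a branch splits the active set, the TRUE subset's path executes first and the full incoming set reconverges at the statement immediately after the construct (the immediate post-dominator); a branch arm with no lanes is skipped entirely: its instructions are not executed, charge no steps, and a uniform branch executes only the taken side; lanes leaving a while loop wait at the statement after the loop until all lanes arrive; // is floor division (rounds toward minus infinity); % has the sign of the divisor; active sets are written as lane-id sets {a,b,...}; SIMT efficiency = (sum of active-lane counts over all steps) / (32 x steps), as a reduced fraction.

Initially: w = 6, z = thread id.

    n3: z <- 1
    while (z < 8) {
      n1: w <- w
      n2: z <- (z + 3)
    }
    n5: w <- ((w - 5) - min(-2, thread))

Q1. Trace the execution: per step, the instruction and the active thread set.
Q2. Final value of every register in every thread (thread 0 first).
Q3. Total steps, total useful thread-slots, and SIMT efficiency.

step 0: z <- 1                       {0,1,2,3,4,5,6,7,8,9,10,11,12,13,14,15,16,17,18,19,20,21,22,23,24,25,26,27,28,29,30,31}
step 1: eval (z < 8)                 {0,1,2,3,4,5,6,7,8,9,10,11,12,13,14,15,16,17,18,19,20,21,22,23,24,25,26,27,28,29,30,31}
step 2: w <- w                       {0,1,2,3,4,5,6,7,8,9,10,11,12,13,14,15,16,17,18,19,20,21,22,23,24,25,26,27,28,29,30,31}
step 3: z <- (z + 3)                 {0,1,2,3,4,5,6,7,8,9,10,11,12,13,14,15,16,17,18,19,20,21,22,23,24,25,26,27,28,29,30,31}
step 4: eval (z < 8)                 {0,1,2,3,4,5,6,7,8,9,10,11,12,13,14,15,16,17,18,19,20,21,22,23,24,25,26,27,28,29,30,31}
step 5: w <- w                       {0,1,2,3,4,5,6,7,8,9,10,11,12,13,14,15,16,17,18,19,20,21,22,23,24,25,26,27,28,29,30,31}
step 6: z <- (z + 3)                 {0,1,2,3,4,5,6,7,8,9,10,11,12,13,14,15,16,17,18,19,20,21,22,23,24,25,26,27,28,29,30,31}
step 7: eval (z < 8)                 {0,1,2,3,4,5,6,7,8,9,10,11,12,13,14,15,16,17,18,19,20,21,22,23,24,25,26,27,28,29,30,31}
step 8: w <- w                       {0,1,2,3,4,5,6,7,8,9,10,11,12,13,14,15,16,17,18,19,20,21,22,23,24,25,26,27,28,29,30,31}
step 9: z <- (z + 3)                 {0,1,2,3,4,5,6,7,8,9,10,11,12,13,14,15,16,17,18,19,20,21,22,23,24,25,26,27,28,29,30,31}
step 10: eval (z < 8)                 {0,1,2,3,4,5,6,7,8,9,10,11,12,13,14,15,16,17,18,19,20,21,22,23,24,25,26,27,28,29,30,31}
step 11: w <- ((w - 5) - min(-2, thread)) {0,1,2,3,4,5,6,7,8,9,10,11,12,13,14,15,16,17,18,19,20,21,22,23,24,25,26,27,28,29,30,31}

Answer: 12 steps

w: 3,3,3,3,3,3,3,3,3,3,3,3,3,3,3,3,3,3,3,3,3,3,3,3,3,3,3,3,3,3,3,3
z: 10,10,10,10,10,10,10,10,10,10,10,10,10,10,10,10,10,10,10,10,10,10,10,10,10,10,10,10,10,10,10,10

steps = 12; useful = 384; efficiency = 384/384 = 1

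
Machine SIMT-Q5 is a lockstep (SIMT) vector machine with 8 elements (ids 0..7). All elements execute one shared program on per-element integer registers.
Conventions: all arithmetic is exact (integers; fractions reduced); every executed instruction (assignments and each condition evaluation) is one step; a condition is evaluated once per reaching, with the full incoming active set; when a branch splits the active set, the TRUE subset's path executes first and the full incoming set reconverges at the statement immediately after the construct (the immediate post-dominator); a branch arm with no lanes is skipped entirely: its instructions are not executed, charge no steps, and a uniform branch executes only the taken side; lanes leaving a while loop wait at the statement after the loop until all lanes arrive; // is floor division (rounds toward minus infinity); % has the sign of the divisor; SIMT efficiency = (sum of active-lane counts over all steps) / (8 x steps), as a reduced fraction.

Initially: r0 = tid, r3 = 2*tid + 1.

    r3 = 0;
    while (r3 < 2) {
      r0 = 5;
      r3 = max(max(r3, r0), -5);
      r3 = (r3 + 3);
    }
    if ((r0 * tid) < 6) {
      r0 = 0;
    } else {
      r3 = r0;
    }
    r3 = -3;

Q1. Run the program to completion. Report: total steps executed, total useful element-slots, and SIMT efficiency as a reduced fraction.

Answer: 10 steps, 72 useful, 9/10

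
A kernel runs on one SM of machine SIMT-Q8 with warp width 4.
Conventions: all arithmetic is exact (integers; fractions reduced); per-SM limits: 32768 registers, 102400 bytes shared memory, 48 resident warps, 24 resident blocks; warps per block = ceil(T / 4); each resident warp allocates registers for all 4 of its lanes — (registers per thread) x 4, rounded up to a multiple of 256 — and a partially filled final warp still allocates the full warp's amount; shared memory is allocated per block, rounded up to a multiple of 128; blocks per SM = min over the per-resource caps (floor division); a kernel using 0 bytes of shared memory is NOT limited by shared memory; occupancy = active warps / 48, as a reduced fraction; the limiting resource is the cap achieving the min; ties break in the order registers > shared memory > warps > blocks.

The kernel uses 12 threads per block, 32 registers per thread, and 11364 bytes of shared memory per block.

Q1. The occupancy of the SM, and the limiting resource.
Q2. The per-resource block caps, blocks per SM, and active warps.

Answer: occupancy 1/2, limited by shared memory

registers: 42 blocks
shared memory: 8 blocks
warps: 16 blocks
blocks: 24 blocks

Answer: 8 blocks, 24 active warps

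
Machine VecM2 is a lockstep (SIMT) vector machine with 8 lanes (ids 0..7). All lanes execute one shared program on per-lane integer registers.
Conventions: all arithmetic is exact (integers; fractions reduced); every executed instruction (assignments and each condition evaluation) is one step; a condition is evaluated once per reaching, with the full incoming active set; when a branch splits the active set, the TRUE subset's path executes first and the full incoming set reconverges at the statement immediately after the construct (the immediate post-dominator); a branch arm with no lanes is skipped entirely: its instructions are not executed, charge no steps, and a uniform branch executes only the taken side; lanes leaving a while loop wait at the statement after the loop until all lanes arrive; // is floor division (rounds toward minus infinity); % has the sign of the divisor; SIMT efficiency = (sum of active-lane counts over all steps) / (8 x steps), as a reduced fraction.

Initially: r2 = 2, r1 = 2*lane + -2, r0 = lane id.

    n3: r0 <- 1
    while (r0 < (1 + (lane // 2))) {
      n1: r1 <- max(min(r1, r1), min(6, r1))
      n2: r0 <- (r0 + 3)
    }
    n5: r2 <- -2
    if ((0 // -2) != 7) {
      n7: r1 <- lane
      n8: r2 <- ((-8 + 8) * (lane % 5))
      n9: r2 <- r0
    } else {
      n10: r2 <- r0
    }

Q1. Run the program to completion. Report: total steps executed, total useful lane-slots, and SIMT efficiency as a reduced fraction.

Answer: 10 steps, 74 useful, 37/40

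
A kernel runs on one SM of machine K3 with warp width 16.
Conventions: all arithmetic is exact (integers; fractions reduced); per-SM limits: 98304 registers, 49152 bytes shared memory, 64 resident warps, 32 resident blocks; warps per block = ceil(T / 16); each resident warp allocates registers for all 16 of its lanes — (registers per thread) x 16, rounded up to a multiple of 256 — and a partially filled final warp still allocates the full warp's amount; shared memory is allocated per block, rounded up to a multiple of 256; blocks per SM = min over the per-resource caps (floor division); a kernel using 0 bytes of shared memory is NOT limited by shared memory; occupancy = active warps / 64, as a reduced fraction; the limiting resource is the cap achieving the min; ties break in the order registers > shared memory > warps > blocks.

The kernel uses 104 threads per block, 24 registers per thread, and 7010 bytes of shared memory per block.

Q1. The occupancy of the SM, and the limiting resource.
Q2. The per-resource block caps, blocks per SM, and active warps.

Answer: occupancy 21/32, limited by shared memory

registers: 27 blocks
shared memory: 6 blocks
warps: 9 blocks
blocks: 32 blocks

Answer: 6 blocks, 42 active warps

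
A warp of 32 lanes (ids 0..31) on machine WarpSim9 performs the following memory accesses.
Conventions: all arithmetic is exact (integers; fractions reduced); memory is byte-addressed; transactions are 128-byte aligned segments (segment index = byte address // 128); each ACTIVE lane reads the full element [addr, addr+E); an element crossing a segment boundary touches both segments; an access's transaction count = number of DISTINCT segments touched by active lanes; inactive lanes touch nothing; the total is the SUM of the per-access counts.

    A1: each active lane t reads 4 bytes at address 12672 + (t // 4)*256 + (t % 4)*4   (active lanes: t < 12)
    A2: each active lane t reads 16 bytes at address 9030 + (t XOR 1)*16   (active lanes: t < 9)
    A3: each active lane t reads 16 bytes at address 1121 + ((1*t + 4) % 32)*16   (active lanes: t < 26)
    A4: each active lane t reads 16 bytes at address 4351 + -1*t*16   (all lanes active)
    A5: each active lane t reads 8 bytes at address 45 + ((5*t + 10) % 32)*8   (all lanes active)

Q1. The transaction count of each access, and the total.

A1: 3 transactions
A2: 2 transactions
A3: 4 transactions
A4: 5 transactions
A5: 3 transactions

Answer: 3,2,4,5,3; total 17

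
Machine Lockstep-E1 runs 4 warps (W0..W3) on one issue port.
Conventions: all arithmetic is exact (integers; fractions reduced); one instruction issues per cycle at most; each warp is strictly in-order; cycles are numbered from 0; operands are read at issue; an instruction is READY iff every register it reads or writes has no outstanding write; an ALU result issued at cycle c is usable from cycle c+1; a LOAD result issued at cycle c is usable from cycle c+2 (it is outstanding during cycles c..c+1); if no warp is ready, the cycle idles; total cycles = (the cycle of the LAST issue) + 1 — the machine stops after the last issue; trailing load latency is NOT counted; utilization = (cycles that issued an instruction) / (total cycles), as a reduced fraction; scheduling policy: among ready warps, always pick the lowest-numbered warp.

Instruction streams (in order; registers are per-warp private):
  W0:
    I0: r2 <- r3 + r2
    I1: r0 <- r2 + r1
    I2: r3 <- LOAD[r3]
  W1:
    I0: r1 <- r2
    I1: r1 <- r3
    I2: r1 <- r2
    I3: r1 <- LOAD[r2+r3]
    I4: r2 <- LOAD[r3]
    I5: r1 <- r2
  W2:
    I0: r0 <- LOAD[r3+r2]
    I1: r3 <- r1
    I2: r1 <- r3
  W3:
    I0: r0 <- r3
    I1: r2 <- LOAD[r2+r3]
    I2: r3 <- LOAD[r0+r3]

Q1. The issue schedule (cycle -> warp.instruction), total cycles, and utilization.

cycle 0: W0.I0
cycle 1: W0.I1
cycle 2: W0.I2
cycle 3: W1.I0
cycle 4: W1.I1
cycle 5: W1.I2
cycle 6: W1.I3
cycle 7: W1.I4
cycle 8: W2.I0
cycle 9: W1.I5
cycle 10: W2.I1
cycle 11: W2.I2
cycle 12: W3.I0
cycle 13: W3.I1
cycle 14: W3.I2

Answer: 15 cycles, utilization 1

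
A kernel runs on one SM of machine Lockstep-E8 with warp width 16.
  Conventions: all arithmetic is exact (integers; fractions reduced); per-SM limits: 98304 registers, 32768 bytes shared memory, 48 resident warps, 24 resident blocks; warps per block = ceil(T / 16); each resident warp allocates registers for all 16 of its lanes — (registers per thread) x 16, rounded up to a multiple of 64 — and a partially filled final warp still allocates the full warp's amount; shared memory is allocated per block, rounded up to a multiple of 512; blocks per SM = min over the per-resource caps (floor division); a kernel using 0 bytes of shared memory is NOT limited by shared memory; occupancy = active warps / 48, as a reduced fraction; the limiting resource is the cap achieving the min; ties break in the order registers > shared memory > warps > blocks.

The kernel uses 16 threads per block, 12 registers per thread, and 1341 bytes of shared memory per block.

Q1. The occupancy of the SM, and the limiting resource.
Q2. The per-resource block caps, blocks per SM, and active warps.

Answer: occupancy 7/16, limited by shared memory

registers: 512 blocks
shared memory: 21 blocks
warps: 48 blocks
blocks: 24 blocks

Answer: 21 blocks, 21 active warps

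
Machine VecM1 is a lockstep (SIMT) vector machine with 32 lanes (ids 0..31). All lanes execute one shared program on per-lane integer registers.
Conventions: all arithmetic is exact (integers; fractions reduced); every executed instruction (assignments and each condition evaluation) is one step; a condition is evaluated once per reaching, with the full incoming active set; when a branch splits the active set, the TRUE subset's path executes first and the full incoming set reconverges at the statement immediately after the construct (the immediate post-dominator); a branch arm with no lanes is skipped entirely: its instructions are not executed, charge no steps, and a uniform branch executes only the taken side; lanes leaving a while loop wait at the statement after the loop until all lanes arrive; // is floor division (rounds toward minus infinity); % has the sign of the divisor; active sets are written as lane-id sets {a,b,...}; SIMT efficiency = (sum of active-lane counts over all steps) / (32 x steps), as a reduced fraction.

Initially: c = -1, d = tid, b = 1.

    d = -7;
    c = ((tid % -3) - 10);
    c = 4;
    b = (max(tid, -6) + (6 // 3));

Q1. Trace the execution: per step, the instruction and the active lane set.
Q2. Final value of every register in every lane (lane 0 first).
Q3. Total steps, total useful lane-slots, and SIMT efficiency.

step 0: d <- -7                      {0,1,2,3,4,5,6,7,8,9,10,11,12,13,14,15,16,17,18,19,20,21,22,23,24,25,26,27,28,29,30,31}
step 1: c <- ((tid % -3) - 10)       {0,1,2,3,4,5,6,7,8,9,10,11,12,13,14,15,16,17,18,19,20,21,22,23,24,25,26,27,28,29,30,31}
step 2: c <- 4                       {0,1,2,3,4,5,6,7,8,9,10,11,12,13,14,15,16,17,18,19,20,21,22,23,24,25,26,27,28,29,30,31}
step 3: b <- (max(tid, -6) + (6 // 3)) {0,1,2,3,4,5,6,7,8,9,10,11,12,13,14,15,16,17,18,19,20,21,22,23,24,25,26,27,28,29,30,31}

Answer: 4 steps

c: 4,4,4,4,4,4,4,4,4,4,4,4,4,4,4,4,4,4,4,4,4,4,4,4,4,4,4,4,4,4,4,4
d: -7,-7,-7,-7,-7,-7,-7,-7,-7,-7,-7,-7,-7,-7,-7,-7,-7,-7,-7,-7,-7,-7,-7,-7,-7,-7,-7,-7,-7,-7,-7,-7
b: 2,3,4,5,6,7,8,9,10,11,12,13,14,15,16,17,18,19,20,21,22,23,24,25,26,27,28,29,30,31,32,33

steps = 4; useful = 128; efficiency = 128/128 = 1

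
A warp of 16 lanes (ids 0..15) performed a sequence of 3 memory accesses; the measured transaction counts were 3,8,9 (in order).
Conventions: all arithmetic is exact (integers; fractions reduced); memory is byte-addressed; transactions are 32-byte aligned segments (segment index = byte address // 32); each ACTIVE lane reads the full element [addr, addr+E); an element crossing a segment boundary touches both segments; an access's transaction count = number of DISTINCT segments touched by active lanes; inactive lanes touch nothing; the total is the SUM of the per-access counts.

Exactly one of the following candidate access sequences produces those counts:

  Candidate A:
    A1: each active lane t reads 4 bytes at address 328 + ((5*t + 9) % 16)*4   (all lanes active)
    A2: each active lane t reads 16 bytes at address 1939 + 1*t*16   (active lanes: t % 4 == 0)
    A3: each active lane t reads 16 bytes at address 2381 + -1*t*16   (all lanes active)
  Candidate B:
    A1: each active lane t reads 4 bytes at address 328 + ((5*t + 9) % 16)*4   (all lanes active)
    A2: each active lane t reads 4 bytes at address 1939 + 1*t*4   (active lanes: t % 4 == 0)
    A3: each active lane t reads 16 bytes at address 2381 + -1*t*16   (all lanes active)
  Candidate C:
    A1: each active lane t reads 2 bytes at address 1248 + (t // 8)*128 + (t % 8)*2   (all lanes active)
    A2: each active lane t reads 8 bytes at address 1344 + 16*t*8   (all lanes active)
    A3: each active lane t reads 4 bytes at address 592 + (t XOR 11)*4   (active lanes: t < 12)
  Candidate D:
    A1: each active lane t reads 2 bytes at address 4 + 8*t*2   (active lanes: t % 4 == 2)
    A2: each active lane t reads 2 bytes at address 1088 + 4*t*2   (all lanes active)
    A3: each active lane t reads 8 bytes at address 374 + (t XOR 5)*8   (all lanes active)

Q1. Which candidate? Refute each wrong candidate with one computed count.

B: A2 gives 3 transactions, not 8
C: A1 gives 2 transactions, not 3
D: A1 gives 4 transactions, not 3
A: all counts match (3,8,9)

Answer: A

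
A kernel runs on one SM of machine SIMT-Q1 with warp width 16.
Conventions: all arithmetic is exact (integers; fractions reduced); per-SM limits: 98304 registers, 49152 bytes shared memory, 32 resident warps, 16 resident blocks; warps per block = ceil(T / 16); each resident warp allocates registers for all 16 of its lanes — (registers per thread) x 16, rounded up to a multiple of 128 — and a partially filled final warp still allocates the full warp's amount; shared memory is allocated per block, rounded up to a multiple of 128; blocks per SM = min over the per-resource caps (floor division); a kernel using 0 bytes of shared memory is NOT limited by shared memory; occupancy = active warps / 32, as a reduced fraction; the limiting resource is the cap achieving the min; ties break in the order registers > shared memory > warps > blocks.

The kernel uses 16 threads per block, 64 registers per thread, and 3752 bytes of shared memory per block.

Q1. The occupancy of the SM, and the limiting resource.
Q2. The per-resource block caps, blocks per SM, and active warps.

Answer: occupancy 3/8, limited by shared memory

registers: 96 blocks
shared memory: 12 blocks
warps: 32 blocks
blocks: 16 blocks

Answer: 12 blocks, 12 active warps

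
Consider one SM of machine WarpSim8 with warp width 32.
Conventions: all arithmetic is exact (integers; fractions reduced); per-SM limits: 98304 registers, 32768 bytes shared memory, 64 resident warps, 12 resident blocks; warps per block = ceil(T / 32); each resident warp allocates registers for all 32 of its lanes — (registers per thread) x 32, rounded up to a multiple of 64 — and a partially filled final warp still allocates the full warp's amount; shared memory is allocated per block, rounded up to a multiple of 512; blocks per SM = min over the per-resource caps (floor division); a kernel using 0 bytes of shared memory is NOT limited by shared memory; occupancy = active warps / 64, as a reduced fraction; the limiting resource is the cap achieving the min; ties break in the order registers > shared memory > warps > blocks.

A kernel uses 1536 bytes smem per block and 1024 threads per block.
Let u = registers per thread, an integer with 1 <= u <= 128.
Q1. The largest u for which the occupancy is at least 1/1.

Answer: u = 48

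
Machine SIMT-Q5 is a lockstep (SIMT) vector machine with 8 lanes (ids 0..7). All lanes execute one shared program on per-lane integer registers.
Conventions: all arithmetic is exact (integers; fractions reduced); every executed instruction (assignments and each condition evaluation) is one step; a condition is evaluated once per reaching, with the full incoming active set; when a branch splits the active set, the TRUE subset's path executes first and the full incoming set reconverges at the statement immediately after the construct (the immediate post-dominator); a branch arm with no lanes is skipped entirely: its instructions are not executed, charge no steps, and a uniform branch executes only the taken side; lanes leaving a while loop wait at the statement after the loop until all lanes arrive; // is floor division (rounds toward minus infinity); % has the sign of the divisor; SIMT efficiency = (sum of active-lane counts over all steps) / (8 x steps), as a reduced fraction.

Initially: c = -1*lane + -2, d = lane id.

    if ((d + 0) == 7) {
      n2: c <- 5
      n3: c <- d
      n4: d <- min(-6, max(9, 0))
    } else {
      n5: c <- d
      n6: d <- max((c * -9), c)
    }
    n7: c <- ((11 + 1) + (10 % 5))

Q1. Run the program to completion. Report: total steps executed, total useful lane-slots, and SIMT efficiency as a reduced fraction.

Answer: 7 steps, 33 useful, 33/56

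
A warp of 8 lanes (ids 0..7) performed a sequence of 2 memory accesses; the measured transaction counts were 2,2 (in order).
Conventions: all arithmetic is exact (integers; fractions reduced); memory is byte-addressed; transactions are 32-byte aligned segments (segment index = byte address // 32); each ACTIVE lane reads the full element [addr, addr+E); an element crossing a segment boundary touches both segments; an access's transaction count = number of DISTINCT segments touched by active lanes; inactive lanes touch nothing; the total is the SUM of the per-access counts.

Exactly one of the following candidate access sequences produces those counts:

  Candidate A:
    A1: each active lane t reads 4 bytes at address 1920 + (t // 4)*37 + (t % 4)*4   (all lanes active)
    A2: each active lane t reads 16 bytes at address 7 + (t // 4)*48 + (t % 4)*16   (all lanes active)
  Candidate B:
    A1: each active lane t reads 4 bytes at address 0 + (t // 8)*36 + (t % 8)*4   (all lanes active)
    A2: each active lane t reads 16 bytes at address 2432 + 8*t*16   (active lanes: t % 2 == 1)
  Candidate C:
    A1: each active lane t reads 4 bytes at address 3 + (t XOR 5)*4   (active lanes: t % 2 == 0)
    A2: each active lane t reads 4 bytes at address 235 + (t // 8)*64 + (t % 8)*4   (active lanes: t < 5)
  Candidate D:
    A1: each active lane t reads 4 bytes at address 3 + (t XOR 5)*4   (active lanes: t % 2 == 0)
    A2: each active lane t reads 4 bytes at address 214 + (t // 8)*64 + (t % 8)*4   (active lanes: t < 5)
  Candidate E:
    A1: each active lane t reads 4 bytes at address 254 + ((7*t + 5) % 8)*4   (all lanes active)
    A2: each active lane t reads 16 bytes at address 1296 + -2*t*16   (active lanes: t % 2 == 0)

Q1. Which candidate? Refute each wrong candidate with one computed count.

A: A2 gives 4 transactions, not 2
B: A1 gives 1 transaction, not 2
C: A2 gives 1 transaction, not 2
E: A2 gives 4 transactions, not 2
D: all counts match (2,2)

Answer: D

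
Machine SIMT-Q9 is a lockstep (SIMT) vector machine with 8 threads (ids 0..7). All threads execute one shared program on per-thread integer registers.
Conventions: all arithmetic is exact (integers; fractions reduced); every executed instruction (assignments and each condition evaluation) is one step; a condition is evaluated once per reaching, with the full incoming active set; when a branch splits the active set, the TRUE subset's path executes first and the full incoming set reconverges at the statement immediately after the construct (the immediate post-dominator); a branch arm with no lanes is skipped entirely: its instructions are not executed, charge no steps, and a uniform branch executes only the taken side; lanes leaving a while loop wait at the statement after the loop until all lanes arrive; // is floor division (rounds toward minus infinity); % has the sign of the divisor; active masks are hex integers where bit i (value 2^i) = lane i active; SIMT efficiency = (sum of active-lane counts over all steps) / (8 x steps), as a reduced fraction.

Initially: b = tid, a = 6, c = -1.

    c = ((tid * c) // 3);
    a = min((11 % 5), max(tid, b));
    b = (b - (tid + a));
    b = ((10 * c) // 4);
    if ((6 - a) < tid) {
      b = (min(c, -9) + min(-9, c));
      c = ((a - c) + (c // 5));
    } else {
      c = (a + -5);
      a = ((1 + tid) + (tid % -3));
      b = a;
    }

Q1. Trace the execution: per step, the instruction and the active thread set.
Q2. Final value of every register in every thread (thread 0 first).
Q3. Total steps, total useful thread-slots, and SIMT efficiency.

step 0: c <- ((tid * c) // 3)        0xff
step 1: a <- min((11 % 5), max(tid, b)) 0xff
step 2: b <- (b - (tid + a))         0xff
step 3: b <- ((10 * c) // 4)         0xff
step 4: eval ((6 - a) < tid)         0xff
step 5: b <- (min(c, -9) + min(-9, c)) 0xc0
step 6: c <- ((a - c) + (c // 5))    0xc0
step 7: c <- (a + -5)                0x3f
step 8: a <- ((1 + tid) + (tid % -3)) 0x3f
step 9: b <- a                       0x3f

Answer: 10 steps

b: 1,0,2,4,3,5,-18,-18
a: 1,0,2,4,3,5,1,1
c: -5,-4,-4,-4,-4,-4,2,3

steps = 10; useful = 62; efficiency = 62/80 = 31/40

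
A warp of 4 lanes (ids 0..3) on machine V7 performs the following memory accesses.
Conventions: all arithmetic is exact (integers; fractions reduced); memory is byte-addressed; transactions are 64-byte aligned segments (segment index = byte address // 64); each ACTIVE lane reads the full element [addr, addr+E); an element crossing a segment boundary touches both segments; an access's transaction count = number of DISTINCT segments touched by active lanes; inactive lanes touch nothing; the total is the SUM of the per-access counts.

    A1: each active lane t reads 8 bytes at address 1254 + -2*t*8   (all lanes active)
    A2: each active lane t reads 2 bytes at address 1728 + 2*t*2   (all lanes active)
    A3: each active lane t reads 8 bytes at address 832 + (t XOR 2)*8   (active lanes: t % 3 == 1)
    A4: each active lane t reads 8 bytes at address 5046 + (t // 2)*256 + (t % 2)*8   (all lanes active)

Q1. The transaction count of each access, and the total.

A1: 2 transactions
A2: 1 transaction
A3: 1 transaction
A4: 4 transactions

Answer: 2,1,1,4; total 8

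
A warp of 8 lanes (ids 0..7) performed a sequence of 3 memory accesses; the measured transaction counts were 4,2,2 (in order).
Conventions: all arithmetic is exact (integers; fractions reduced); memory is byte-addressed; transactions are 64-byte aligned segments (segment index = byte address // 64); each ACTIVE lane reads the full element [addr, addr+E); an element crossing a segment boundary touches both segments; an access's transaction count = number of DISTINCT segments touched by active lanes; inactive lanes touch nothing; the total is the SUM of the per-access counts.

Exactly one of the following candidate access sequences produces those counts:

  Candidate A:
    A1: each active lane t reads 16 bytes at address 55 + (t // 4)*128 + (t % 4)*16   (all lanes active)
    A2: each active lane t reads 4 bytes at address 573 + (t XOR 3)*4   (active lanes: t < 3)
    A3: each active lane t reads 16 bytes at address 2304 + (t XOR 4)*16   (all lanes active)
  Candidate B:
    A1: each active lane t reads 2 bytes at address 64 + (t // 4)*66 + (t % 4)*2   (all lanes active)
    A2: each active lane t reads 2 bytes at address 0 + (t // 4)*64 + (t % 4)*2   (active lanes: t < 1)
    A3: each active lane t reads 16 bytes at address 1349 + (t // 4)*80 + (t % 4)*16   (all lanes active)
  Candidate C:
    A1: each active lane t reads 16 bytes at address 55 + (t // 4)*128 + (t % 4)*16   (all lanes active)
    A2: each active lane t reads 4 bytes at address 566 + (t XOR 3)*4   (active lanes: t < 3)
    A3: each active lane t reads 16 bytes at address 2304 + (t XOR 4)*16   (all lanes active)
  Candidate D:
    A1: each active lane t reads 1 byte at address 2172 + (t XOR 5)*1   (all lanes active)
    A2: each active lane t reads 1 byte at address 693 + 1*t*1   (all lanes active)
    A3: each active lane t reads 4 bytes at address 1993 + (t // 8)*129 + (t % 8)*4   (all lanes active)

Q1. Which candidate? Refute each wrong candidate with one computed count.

A: A2 gives 1 transaction, not 2
B: A1 gives 2 transactions, not 4
D: A1 gives 2 transactions, not 4
C: all counts match (4,2,2)

Answer: C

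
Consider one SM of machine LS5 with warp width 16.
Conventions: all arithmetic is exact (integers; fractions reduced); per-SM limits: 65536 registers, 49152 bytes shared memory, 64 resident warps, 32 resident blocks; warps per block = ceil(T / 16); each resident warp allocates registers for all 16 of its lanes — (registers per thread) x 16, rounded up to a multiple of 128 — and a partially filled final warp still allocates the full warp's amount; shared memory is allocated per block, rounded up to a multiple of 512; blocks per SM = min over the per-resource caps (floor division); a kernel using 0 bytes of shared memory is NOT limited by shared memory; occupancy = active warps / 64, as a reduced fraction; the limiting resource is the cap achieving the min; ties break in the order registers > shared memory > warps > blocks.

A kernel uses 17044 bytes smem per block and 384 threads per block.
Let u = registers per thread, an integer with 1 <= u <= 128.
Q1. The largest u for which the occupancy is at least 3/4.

Answer: u = 80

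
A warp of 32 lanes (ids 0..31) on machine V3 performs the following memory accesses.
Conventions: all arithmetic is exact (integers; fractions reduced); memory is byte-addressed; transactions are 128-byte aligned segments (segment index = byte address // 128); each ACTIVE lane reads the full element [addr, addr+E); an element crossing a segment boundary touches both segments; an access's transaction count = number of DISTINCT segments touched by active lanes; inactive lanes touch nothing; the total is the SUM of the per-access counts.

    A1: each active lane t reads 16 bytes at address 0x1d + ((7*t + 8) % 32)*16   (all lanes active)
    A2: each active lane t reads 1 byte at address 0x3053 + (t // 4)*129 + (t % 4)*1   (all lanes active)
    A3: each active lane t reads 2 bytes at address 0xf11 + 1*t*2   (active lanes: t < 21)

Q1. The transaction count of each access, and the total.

A1: 5 transactions
A2: 8 transactions
A3: 1 transaction

Answer: 5,8,1; total 14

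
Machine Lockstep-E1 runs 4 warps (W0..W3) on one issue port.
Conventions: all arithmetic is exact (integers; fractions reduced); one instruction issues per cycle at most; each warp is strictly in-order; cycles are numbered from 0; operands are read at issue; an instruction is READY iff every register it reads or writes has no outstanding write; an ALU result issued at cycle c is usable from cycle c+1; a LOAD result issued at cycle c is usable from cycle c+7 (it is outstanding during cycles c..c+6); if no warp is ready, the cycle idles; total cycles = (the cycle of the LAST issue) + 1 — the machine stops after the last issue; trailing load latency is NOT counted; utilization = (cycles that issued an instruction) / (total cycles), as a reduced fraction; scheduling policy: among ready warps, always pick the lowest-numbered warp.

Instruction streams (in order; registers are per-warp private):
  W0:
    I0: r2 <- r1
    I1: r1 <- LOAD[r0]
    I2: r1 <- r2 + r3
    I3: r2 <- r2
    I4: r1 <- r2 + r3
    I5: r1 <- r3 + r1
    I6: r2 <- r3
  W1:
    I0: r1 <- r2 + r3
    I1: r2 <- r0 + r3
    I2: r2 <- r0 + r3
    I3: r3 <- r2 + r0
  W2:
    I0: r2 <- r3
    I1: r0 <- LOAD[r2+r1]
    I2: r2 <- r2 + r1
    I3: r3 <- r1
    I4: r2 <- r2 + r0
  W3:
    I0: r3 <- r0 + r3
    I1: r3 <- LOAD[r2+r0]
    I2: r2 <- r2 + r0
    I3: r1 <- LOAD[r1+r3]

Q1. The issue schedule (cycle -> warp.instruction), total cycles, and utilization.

cycle 0: W0.I0
cycle 1: W0.I1
cycle 2: W1.I0
cycle 3: W1.I1
cycle 4: W1.I2
cycle 5: W1.I3
cycle 6: W2.I0
cycle 7: W2.I1
cycle 8: W0.I2
cycle 9: W0.I3
cycle 10: W0.I4
cycle 11: W0.I5
cycle 12: W0.I6
cycle 13: W2.I2
cycle 14: W2.I3
cycle 15: W2.I4
cycle 16: W3.I0
cycle 17: W3.I1
cycle 18: W3.I2
cycle 19: idle
cycle 20: idle
cycle 21: idle
cycle 22: idle
cycle 23: idle
cycle 24: W3.I3

Answer: 25 cycles, utilization 4/5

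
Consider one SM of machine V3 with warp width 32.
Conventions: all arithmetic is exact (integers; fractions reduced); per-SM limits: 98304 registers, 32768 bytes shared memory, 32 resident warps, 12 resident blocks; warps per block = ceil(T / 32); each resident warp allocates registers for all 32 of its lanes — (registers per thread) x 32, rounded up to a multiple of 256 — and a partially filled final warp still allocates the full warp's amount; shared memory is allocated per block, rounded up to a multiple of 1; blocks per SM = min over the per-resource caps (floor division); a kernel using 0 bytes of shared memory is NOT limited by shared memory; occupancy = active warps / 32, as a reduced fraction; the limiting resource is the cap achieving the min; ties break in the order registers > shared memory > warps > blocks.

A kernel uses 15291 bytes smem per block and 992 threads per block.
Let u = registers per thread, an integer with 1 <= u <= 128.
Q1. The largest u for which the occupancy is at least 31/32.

Answer: u = 96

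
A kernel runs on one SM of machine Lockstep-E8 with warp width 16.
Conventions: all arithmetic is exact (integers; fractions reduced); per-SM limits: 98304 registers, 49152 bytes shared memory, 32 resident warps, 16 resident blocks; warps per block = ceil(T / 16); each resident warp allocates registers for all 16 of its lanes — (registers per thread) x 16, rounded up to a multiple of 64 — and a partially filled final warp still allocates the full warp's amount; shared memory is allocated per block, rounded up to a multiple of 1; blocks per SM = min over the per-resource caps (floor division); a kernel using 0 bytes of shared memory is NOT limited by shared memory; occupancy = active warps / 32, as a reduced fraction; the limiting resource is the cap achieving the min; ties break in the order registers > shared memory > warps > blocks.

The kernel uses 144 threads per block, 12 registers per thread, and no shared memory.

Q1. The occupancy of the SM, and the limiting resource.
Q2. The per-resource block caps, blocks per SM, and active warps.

Answer: occupancy 27/32, limited by warps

registers: 56 blocks
shared memory: no limit (kernel uses none)
warps: 3 blocks
blocks: 16 blocks

Answer: 3 blocks, 27 active warps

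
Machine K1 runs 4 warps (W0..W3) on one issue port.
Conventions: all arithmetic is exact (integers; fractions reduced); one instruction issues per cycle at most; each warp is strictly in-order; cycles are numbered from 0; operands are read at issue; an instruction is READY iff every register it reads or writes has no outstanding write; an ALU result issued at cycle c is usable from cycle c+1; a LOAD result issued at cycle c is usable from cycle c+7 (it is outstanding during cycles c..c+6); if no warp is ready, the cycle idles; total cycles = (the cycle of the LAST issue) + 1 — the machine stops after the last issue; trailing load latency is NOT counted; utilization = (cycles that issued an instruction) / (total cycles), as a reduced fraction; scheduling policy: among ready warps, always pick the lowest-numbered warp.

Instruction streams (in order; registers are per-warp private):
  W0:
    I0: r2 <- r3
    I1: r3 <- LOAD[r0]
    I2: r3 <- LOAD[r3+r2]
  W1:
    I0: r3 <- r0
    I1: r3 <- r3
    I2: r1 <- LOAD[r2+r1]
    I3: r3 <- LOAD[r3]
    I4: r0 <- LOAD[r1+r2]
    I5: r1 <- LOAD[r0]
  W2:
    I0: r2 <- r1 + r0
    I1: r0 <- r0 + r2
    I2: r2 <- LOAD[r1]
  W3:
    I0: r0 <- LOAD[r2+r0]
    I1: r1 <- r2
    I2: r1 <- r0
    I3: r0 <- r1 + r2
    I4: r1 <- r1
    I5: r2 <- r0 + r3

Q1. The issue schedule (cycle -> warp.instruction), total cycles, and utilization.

cycle 0: W0.I0
cycle 1: W0.I1
cycle 2: W1.I0
cycle 3: W1.I1
cycle 4: W1.I2
cycle 5: W1.I3
cycle 6: W2.I0
cycle 7: W2.I1
cycle 8: W0.I2
cycle 9: W2.I2
cycle 10: W3.I0
cycle 11: W1.I4
cycle 12: W3.I1
cycle 13: idle
cycle 14: idle
cycle 15: idle
cycle 16: idle
cycle 17: W3.I2
cycle 18: W1.I5
cycle 19: W3.I3
cycle 20: W3.I4
cycle 21: W3.I5

Answer: 22 cycles, utilization 9/11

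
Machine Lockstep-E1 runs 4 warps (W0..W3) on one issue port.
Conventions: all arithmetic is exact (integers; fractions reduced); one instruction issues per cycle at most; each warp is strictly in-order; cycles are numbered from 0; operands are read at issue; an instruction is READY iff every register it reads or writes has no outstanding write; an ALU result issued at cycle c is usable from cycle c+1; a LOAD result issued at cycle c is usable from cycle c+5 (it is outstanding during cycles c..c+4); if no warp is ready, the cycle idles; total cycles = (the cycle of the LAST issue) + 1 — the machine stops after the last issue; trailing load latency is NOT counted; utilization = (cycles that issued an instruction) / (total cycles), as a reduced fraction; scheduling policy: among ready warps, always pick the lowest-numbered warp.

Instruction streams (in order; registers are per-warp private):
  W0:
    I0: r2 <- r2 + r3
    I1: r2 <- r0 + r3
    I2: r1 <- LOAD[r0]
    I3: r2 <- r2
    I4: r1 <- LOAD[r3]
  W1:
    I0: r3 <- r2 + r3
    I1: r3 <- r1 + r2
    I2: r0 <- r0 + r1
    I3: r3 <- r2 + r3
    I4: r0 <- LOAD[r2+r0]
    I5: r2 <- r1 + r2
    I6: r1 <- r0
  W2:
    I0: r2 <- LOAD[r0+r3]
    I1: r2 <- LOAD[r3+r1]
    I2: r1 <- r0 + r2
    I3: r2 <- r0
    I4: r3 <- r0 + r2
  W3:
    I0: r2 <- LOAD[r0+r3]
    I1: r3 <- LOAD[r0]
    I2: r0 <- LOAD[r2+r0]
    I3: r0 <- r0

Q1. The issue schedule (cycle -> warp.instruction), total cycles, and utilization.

cycle 0: W0.I0
cycle 1: W0.I1
cycle 2: W0.I2
cycle 3: W0.I3
cycle 4: W1.I0
cycle 5: W1.I1
cycle 6: W1.I2
cycle 7: W0.I4
cycle 8: W1.I3
cycle 9: W1.I4
cycle 10: W1.I5
cycle 11: W2.I0
cycle 12: W3.I0
cycle 13: W3.I1
cycle 14: W1.I6
cycle 15: idle
cycle 16: W2.I1
cycle 17: W3.I2
cycle 18: idle
cycle 19: idle
cycle 20: idle
cycle 21: W2.I2
cycle 22: W2.I3
cycle 23: W2.I4
cycle 24: W3.I3

Answer: 25 cycles, utilization 21/25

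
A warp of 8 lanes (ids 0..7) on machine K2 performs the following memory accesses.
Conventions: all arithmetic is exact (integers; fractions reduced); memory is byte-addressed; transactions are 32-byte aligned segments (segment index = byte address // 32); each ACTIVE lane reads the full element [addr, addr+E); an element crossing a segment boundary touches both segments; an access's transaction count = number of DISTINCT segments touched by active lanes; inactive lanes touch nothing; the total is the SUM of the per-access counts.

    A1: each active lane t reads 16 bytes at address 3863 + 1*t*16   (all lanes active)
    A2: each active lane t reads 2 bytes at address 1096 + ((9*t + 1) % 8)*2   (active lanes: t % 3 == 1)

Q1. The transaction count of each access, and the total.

A1: 5 transactions
A2: 1 transaction

Answer: 5,1; total 6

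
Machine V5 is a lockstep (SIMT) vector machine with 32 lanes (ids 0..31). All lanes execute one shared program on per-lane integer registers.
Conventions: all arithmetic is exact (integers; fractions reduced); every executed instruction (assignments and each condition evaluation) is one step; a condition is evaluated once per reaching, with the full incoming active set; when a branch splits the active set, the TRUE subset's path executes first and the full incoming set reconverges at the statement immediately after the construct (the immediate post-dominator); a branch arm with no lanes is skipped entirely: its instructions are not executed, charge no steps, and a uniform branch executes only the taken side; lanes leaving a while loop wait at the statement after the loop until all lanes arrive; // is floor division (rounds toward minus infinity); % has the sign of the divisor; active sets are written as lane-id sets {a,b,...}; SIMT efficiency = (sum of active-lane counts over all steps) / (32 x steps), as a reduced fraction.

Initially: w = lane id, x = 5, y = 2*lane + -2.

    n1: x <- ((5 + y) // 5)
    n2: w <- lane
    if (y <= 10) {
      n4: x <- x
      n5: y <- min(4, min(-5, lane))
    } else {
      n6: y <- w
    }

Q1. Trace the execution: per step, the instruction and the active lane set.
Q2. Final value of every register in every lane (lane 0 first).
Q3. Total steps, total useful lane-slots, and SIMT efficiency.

step 0: x <- ((5 + y) // 5)          {0,1,2,3,4,5,6,7,8,9,10,11,12,13,14,15,16,17,18,19,20,21,22,23,24,25,26,27,28,29,30,31}
step 1: w <- lane                    {0,1,2,3,4,5,6,7,8,9,10,11,12,13,14,15,16,17,18,19,20,21,22,23,24,25,26,27,28,29,30,31}
step 2: eval (y <= 10)               {0,1,2,3,4,5,6,7,8,9,10,11,12,13,14,15,16,17,18,19,20,21,22,23,24,25,26,27,28,29,30,31}
step 3: x <- x                       {0,1,2,3,4,5,6}
step 4: y <- min(4, min(-5, lane))   {0,1,2,3,4,5,6}
step 5: y <- w                       {7,8,9,10,11,12,13,14,15,16,17,18,19,20,21,22,23,24,25,26,27,28,29,30,31}

Answer: 6 steps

w: 0,1,2,3,4,5,6,7,8,9,10,11,12,13,14,15,16,17,18,19,20,21,22,23,24,25,26,27,28,29,30,31
x: 0,1,1,1,2,2,3,3,3,4,4,5,5,5,6,6,7,7,7,8,8,9,9,9,10,10,11,11,11,12,12,13
y: -5,-5,-5,-5,-5,-5,-5,7,8,9,10,11,12,13,14,15,16,17,18,19,20,21,22,23,24,25,26,27,28,29,30,31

steps = 6; useful = 135; efficiency = 135/192 = 45/64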